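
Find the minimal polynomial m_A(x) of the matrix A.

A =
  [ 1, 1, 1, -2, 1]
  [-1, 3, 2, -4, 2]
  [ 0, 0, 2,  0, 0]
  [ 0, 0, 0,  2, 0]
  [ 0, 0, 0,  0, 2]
x^3 - 6*x^2 + 12*x - 8

The characteristic polynomial is χ_A(x) = (x - 2)^5, so the eigenvalues are known. The minimal polynomial is
  m_A(x) = Π_λ (x − λ)^{k_λ}
where k_λ is the size of the *largest* Jordan block for λ (equivalently, the smallest k with (A − λI)^k v = 0 for every generalised eigenvector v of λ).

  λ = 2: largest Jordan block has size 3, contributing (x − 2)^3

So m_A(x) = (x - 2)^3 = x^3 - 6*x^2 + 12*x - 8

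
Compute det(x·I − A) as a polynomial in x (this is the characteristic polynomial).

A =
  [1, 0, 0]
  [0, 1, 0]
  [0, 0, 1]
x^3 - 3*x^2 + 3*x - 1

Expanding det(x·I − A) (e.g. by cofactor expansion or by noting that A is similar to its Jordan form J, which has the same characteristic polynomial as A) gives
  χ_A(x) = x^3 - 3*x^2 + 3*x - 1
which factors as (x - 1)^3. The eigenvalues (with algebraic multiplicities) are λ = 1 with multiplicity 3.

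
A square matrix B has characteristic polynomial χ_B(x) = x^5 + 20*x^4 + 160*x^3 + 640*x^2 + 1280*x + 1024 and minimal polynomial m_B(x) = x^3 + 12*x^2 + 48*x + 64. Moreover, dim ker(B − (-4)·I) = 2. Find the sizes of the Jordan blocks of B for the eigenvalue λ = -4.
Block sizes for λ = -4: [3, 2]

Step 1 — from the characteristic polynomial, algebraic multiplicity of λ = -4 is 5. From dim ker(B − (-4)·I) = 2, there are exactly 2 Jordan blocks for λ = -4.
Step 2 — from the minimal polynomial, the factor (x + 4)^3 tells us the largest block for λ = -4 has size 3.
Step 3 — with total size 5, 2 blocks, and largest block 3, the block sizes (in nonincreasing order) are [3, 2].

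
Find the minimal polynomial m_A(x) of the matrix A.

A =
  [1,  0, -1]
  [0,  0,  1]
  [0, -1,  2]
x^3 - 3*x^2 + 3*x - 1

The characteristic polynomial is χ_A(x) = (x - 1)^3, so the eigenvalues are known. The minimal polynomial is
  m_A(x) = Π_λ (x − λ)^{k_λ}
where k_λ is the size of the *largest* Jordan block for λ (equivalently, the smallest k with (A − λI)^k v = 0 for every generalised eigenvector v of λ).

  λ = 1: largest Jordan block has size 3, contributing (x − 1)^3

So m_A(x) = (x - 1)^3 = x^3 - 3*x^2 + 3*x - 1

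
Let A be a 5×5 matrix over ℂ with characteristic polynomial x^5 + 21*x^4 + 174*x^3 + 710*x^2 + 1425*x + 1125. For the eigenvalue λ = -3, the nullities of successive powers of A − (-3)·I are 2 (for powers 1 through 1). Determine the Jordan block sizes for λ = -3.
Block sizes for λ = -3: [1, 1]

From the dimensions of kernels of powers, the number of Jordan blocks of size at least j is d_j − d_{j−1} where d_j = dim ker(N^j) (with d_0 = 0). Computing the differences gives [2].
The number of blocks of size exactly k is (#blocks of size ≥ k) − (#blocks of size ≥ k + 1), so the partition is: 2 block(s) of size 1.
In nonincreasing order the block sizes are [1, 1].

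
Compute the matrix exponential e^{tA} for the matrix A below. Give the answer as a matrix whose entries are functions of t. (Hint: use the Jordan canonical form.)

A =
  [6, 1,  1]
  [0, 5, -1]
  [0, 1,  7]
e^{tA} =
  [exp(6*t), t*exp(6*t), t*exp(6*t)]
  [0, -t*exp(6*t) + exp(6*t), -t*exp(6*t)]
  [0, t*exp(6*t), t*exp(6*t) + exp(6*t)]

Strategy: write A = P · J · P⁻¹ where J is a Jordan canonical form, so e^{tA} = P · e^{tJ} · P⁻¹, and e^{tJ} can be computed block-by-block.

A has Jordan form
J =
  [6, 1, 0]
  [0, 6, 0]
  [0, 0, 6]
(up to reordering of blocks).

Per-block formulas:
  For a 2×2 Jordan block J_2(6): exp(t · J_2(6)) = e^(6t)·(I + t·N), where N is the 2×2 nilpotent shift.
  For a 1×1 block at λ = 6: exp(t · [6]) = [e^(6t)].

After assembling e^{tJ} and conjugating by P, we get:

e^{tA} =
  [exp(6*t), t*exp(6*t), t*exp(6*t)]
  [0, -t*exp(6*t) + exp(6*t), -t*exp(6*t)]
  [0, t*exp(6*t), t*exp(6*t) + exp(6*t)]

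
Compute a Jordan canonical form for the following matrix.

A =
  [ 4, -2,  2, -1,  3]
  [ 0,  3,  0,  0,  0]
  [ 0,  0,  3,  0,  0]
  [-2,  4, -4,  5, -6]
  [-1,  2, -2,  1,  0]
J_2(3) ⊕ J_1(3) ⊕ J_1(3) ⊕ J_1(3)

The characteristic polynomial is
  det(x·I − A) = x^5 - 15*x^4 + 90*x^3 - 270*x^2 + 405*x - 243 = (x - 3)^5

Eigenvalues and multiplicities (the geometric multiplicity of λ is n − rank(A − λI), which equals the number of Jordan blocks for λ):
  λ = 3: algebraic multiplicity = 5, geometric multiplicity = 4

Determining the block sizes for each eigenvalue:
  λ = 3: 4 blocks summing to 5 forces exactly one block of size 2 and the rest size 1 → block sizes [2, 1, 1, 1]

Assembling the blocks gives a Jordan form
J =
  [3, 1, 0, 0, 0]
  [0, 3, 0, 0, 0]
  [0, 0, 3, 0, 0]
  [0, 0, 0, 3, 0]
  [0, 0, 0, 0, 3]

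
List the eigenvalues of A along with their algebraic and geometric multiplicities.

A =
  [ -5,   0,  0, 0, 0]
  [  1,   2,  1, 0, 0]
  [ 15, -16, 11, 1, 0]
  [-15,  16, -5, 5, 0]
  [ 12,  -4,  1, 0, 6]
λ = -5: alg = 1, geom = 1; λ = 6: alg = 4, geom = 2

Step 1 — factor the characteristic polynomial to read off the algebraic multiplicities:
  χ_A(x) = (x - 6)^4*(x + 5)

Step 2 — compute geometric multiplicities via the rank-nullity identity g(λ) = n − rank(A − λI):
  rank(A − (-5)·I) = 4, so dim ker(A − (-5)·I) = n − 4 = 1
  rank(A − (6)·I) = 3, so dim ker(A − (6)·I) = n − 3 = 2

Summary:
  λ = -5: algebraic multiplicity = 1, geometric multiplicity = 1
  λ = 6: algebraic multiplicity = 4, geometric multiplicity = 2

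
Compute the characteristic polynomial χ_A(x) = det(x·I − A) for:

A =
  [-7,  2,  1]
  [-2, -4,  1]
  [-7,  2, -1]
x^3 + 12*x^2 + 48*x + 64

Expanding det(x·I − A) (e.g. by cofactor expansion or by noting that A is similar to its Jordan form J, which has the same characteristic polynomial as A) gives
  χ_A(x) = x^3 + 12*x^2 + 48*x + 64
which factors as (x + 4)^3. The eigenvalues (with algebraic multiplicities) are λ = -4 with multiplicity 3.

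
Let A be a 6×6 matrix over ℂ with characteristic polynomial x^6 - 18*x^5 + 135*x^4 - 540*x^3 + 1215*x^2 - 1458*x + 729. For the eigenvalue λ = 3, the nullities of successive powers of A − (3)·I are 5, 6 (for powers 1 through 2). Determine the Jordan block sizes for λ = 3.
Block sizes for λ = 3: [2, 1, 1, 1, 1]

From the dimensions of kernels of powers, the number of Jordan blocks of size at least j is d_j − d_{j−1} where d_j = dim ker(N^j) (with d_0 = 0). Computing the differences gives [5, 1].
The number of blocks of size exactly k is (#blocks of size ≥ k) − (#blocks of size ≥ k + 1), so the partition is: 4 block(s) of size 1, 1 block(s) of size 2.
In nonincreasing order the block sizes are [2, 1, 1, 1, 1].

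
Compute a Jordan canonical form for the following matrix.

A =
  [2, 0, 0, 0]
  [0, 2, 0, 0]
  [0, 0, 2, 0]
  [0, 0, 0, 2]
J_1(2) ⊕ J_1(2) ⊕ J_1(2) ⊕ J_1(2)

The characteristic polynomial is
  det(x·I − A) = x^4 - 8*x^3 + 24*x^2 - 32*x + 16 = (x - 2)^4

Eigenvalues and multiplicities (the geometric multiplicity of λ is n − rank(A − λI), which equals the number of Jordan blocks for λ):
  λ = 2: algebraic multiplicity = 4, geometric multiplicity = 4

Determining the block sizes for each eigenvalue:
  λ = 2: gm = am = 4, so every block has size 1 → block sizes [1, 1, 1, 1]

Assembling the blocks gives a Jordan form
J =
  [2, 0, 0, 0]
  [0, 2, 0, 0]
  [0, 0, 2, 0]
  [0, 0, 0, 2]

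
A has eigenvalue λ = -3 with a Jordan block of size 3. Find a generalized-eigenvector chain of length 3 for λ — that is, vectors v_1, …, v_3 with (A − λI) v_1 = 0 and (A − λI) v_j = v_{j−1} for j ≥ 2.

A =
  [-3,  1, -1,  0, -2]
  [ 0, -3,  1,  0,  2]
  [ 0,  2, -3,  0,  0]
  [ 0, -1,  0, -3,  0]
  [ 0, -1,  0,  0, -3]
A Jordan chain for λ = -3 of length 3:
v_1 = (1, 0, 2, -1, -1)ᵀ
v_2 = (-1, 1, 0, 0, 0)ᵀ
v_3 = (0, 0, 1, 0, 0)ᵀ

Let N = A − (-3)·I. We want v_3 with N^3 v_3 = 0 but N^2 v_3 ≠ 0; then v_{j-1} := N · v_j for j = 3, …, 2.

Pick v_3 = (0, 0, 1, 0, 0)ᵀ.
Then v_2 = N · v_3 = (-1, 1, 0, 0, 0)ᵀ.
Then v_1 = N · v_2 = (1, 0, 2, -1, -1)ᵀ.

Sanity check: (A − (-3)·I) v_1 = (0, 0, 0, 0, 0)ᵀ = 0. ✓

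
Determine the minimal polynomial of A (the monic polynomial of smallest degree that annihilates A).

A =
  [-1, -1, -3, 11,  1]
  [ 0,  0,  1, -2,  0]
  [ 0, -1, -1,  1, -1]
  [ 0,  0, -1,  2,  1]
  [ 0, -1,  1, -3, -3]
x^5 + 3*x^4 + 3*x^3 + x^2

The characteristic polynomial is χ_A(x) = x^2*(x + 1)^3, so the eigenvalues are known. The minimal polynomial is
  m_A(x) = Π_λ (x − λ)^{k_λ}
where k_λ is the size of the *largest* Jordan block for λ (equivalently, the smallest k with (A − λI)^k v = 0 for every generalised eigenvector v of λ).

  λ = -1: largest Jordan block has size 3, contributing (x + 1)^3
  λ = 0: largest Jordan block has size 2, contributing (x − 0)^2

So m_A(x) = x^2*(x + 1)^3 = x^5 + 3*x^4 + 3*x^3 + x^2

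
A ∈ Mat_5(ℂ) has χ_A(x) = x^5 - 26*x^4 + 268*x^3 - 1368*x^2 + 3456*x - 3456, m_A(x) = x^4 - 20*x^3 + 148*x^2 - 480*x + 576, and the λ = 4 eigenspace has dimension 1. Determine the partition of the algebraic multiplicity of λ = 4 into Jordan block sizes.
Block sizes for λ = 4: [2]

Step 1 — from the characteristic polynomial, algebraic multiplicity of λ = 4 is 2. From dim ker(A − (4)·I) = 1, there are exactly 1 Jordan blocks for λ = 4.
Step 2 — from the minimal polynomial, the factor (x − 4)^2 tells us the largest block for λ = 4 has size 2.
Step 3 — with total size 2, 1 blocks, and largest block 2, the block sizes (in nonincreasing order) are [2].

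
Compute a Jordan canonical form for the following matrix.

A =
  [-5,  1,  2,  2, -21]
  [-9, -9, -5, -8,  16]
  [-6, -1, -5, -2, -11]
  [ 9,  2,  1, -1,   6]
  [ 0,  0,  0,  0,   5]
J_3(-5) ⊕ J_1(-5) ⊕ J_1(5)

The characteristic polynomial is
  det(x·I − A) = x^5 + 15*x^4 + 50*x^3 - 250*x^2 - 1875*x - 3125 = (x - 5)*(x + 5)^4

Eigenvalues and multiplicities (the geometric multiplicity of λ is n − rank(A − λI), which equals the number of Jordan blocks for λ):
  λ = -5: algebraic multiplicity = 4, geometric multiplicity = 2
  λ = 5: algebraic multiplicity = 1, geometric multiplicity = 1

Determining the block sizes for each eigenvalue:
  λ = -5: with am = 4 and gm = 2, the partition is not yet determined (e.g. several partitions of 4 into 2 parts exist). Let N = A − (-5)·I. Computing rank(N^1) = 3, rank(N^2) = 2, rank(N^3) = 1; the number of blocks of size ≥ j is rank(N^{j−1}) − rank(N^j), giving [2, 1, 1]. So we have 1 block(s) of size 3, 1 block(s) of size 1 → block sizes [3, 1]
  λ = 5: one block (gm = 1), so the single block has size am = 1 → block sizes [1]

Assembling the blocks gives a Jordan form
J =
  [-5,  1,  0,  0, 0]
  [ 0, -5,  1,  0, 0]
  [ 0,  0, -5,  0, 0]
  [ 0,  0,  0, -5, 0]
  [ 0,  0,  0,  0, 5]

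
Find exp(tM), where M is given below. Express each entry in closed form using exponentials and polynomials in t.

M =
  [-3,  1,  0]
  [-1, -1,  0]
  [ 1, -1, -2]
e^{tM} =
  [-t*exp(-2*t) + exp(-2*t), t*exp(-2*t), 0]
  [-t*exp(-2*t), t*exp(-2*t) + exp(-2*t), 0]
  [t*exp(-2*t), -t*exp(-2*t), exp(-2*t)]

Strategy: write M = P · J · P⁻¹ where J is a Jordan canonical form, so e^{tM} = P · e^{tJ} · P⁻¹, and e^{tJ} can be computed block-by-block.

M has Jordan form
J =
  [-2,  1,  0]
  [ 0, -2,  0]
  [ 0,  0, -2]
(up to reordering of blocks).

Per-block formulas:
  For a 1×1 block at λ = -2: exp(t · [-2]) = [e^(-2t)].
  For a 2×2 Jordan block J_2(-2): exp(t · J_2(-2)) = e^(-2t)·(I + t·N), where N is the 2×2 nilpotent shift.

After assembling e^{tJ} and conjugating by P, we get:

e^{tM} =
  [-t*exp(-2*t) + exp(-2*t), t*exp(-2*t), 0]
  [-t*exp(-2*t), t*exp(-2*t) + exp(-2*t), 0]
  [t*exp(-2*t), -t*exp(-2*t), exp(-2*t)]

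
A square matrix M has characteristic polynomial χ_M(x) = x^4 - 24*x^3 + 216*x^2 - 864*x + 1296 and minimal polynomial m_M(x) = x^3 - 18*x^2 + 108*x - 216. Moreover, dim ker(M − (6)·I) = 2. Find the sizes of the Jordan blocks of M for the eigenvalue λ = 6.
Block sizes for λ = 6: [3, 1]

Step 1 — from the characteristic polynomial, algebraic multiplicity of λ = 6 is 4. From dim ker(M − (6)·I) = 2, there are exactly 2 Jordan blocks for λ = 6.
Step 2 — from the minimal polynomial, the factor (x − 6)^3 tells us the largest block for λ = 6 has size 3.
Step 3 — with total size 4, 2 blocks, and largest block 3, the block sizes (in nonincreasing order) are [3, 1].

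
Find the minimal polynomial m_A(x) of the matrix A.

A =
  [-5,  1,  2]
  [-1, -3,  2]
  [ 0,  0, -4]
x^2 + 8*x + 16

The characteristic polynomial is χ_A(x) = (x + 4)^3, so the eigenvalues are known. The minimal polynomial is
  m_A(x) = Π_λ (x − λ)^{k_λ}
where k_λ is the size of the *largest* Jordan block for λ (equivalently, the smallest k with (A − λI)^k v = 0 for every generalised eigenvector v of λ).

  λ = -4: largest Jordan block has size 2, contributing (x + 4)^2

So m_A(x) = (x + 4)^2 = x^2 + 8*x + 16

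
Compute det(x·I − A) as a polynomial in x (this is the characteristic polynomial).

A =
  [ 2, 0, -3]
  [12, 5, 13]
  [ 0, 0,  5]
x^3 - 12*x^2 + 45*x - 50

Expanding det(x·I − A) (e.g. by cofactor expansion or by noting that A is similar to its Jordan form J, which has the same characteristic polynomial as A) gives
  χ_A(x) = x^3 - 12*x^2 + 45*x - 50
which factors as (x - 5)^2*(x - 2). The eigenvalues (with algebraic multiplicities) are λ = 2 with multiplicity 1, λ = 5 with multiplicity 2.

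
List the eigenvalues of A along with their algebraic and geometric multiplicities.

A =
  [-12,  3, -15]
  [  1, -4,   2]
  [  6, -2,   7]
λ = -3: alg = 3, geom = 1

Step 1 — factor the characteristic polynomial to read off the algebraic multiplicities:
  χ_A(x) = (x + 3)^3

Step 2 — compute geometric multiplicities via the rank-nullity identity g(λ) = n − rank(A − λI):
  rank(A − (-3)·I) = 2, so dim ker(A − (-3)·I) = n − 2 = 1

Summary:
  λ = -3: algebraic multiplicity = 3, geometric multiplicity = 1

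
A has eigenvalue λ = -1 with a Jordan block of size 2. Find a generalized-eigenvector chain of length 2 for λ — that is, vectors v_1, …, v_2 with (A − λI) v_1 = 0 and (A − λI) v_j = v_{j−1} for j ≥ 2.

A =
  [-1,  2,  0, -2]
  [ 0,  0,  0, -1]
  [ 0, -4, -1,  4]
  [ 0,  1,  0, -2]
A Jordan chain for λ = -1 of length 2:
v_1 = (2, 1, -4, 1)ᵀ
v_2 = (0, 1, 0, 0)ᵀ

Let N = A − (-1)·I. We want v_2 with N^2 v_2 = 0 but N^1 v_2 ≠ 0; then v_{j-1} := N · v_j for j = 2, …, 2.

Pick v_2 = (0, 1, 0, 0)ᵀ.
Then v_1 = N · v_2 = (2, 1, -4, 1)ᵀ.

Sanity check: (A − (-1)·I) v_1 = (0, 0, 0, 0)ᵀ = 0. ✓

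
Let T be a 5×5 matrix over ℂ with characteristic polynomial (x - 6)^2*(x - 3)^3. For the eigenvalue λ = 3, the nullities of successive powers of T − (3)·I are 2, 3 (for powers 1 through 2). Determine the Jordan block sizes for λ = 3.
Block sizes for λ = 3: [2, 1]

From the dimensions of kernels of powers, the number of Jordan blocks of size at least j is d_j − d_{j−1} where d_j = dim ker(N^j) (with d_0 = 0). Computing the differences gives [2, 1].
The number of blocks of size exactly k is (#blocks of size ≥ k) − (#blocks of size ≥ k + 1), so the partition is: 1 block(s) of size 1, 1 block(s) of size 2.
In nonincreasing order the block sizes are [2, 1].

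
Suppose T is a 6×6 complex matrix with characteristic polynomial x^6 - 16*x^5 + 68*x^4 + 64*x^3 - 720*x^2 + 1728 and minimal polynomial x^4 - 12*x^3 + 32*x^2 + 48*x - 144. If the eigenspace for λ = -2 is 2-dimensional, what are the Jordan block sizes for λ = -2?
Block sizes for λ = -2: [1, 1]

Step 1 — from the characteristic polynomial, algebraic multiplicity of λ = -2 is 2. From dim ker(T − (-2)·I) = 2, there are exactly 2 Jordan blocks for λ = -2.
Step 2 — from the minimal polynomial, the factor (x + 2) tells us the largest block for λ = -2 has size 1.
Step 3 — with total size 2, 2 blocks, and largest block 1, the block sizes (in nonincreasing order) are [1, 1].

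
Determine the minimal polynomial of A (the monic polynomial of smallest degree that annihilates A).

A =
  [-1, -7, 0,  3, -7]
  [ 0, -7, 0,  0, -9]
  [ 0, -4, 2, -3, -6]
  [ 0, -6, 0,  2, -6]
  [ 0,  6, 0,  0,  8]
x^4 - 2*x^3 - 3*x^2 + 4*x + 4

The characteristic polynomial is χ_A(x) = (x - 2)^3*(x + 1)^2, so the eigenvalues are known. The minimal polynomial is
  m_A(x) = Π_λ (x − λ)^{k_λ}
where k_λ is the size of the *largest* Jordan block for λ (equivalently, the smallest k with (A − λI)^k v = 0 for every generalised eigenvector v of λ).

  λ = -1: largest Jordan block has size 2, contributing (x + 1)^2
  λ = 2: largest Jordan block has size 2, contributing (x − 2)^2

So m_A(x) = (x - 2)^2*(x + 1)^2 = x^4 - 2*x^3 - 3*x^2 + 4*x + 4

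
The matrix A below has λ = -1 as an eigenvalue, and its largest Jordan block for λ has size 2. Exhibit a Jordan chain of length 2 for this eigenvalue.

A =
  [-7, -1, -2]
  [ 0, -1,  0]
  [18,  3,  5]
A Jordan chain for λ = -1 of length 2:
v_1 = (-6, 0, 18)ᵀ
v_2 = (1, 0, 0)ᵀ

Let N = A − (-1)·I. We want v_2 with N^2 v_2 = 0 but N^1 v_2 ≠ 0; then v_{j-1} := N · v_j for j = 2, …, 2.

Pick v_2 = (1, 0, 0)ᵀ.
Then v_1 = N · v_2 = (-6, 0, 18)ᵀ.

Sanity check: (A − (-1)·I) v_1 = (0, 0, 0)ᵀ = 0. ✓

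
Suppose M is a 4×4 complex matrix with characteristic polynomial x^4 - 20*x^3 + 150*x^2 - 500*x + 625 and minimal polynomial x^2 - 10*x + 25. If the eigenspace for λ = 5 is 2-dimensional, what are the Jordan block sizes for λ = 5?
Block sizes for λ = 5: [2, 2]

Step 1 — from the characteristic polynomial, algebraic multiplicity of λ = 5 is 4. From dim ker(M − (5)·I) = 2, there are exactly 2 Jordan blocks for λ = 5.
Step 2 — from the minimal polynomial, the factor (x − 5)^2 tells us the largest block for λ = 5 has size 2.
Step 3 — with total size 4, 2 blocks, and largest block 2, the block sizes (in nonincreasing order) are [2, 2].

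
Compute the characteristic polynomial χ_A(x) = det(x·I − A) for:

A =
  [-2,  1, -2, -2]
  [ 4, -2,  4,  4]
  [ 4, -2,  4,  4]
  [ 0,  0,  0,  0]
x^4

Expanding det(x·I − A) (e.g. by cofactor expansion or by noting that A is similar to its Jordan form J, which has the same characteristic polynomial as A) gives
  χ_A(x) = x^4
which factors as x^4. The eigenvalues (with algebraic multiplicities) are λ = 0 with multiplicity 4.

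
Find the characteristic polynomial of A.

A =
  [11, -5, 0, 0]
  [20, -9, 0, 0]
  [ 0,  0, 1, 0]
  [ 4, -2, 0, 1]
x^4 - 4*x^3 + 6*x^2 - 4*x + 1

Expanding det(x·I − A) (e.g. by cofactor expansion or by noting that A is similar to its Jordan form J, which has the same characteristic polynomial as A) gives
  χ_A(x) = x^4 - 4*x^3 + 6*x^2 - 4*x + 1
which factors as (x - 1)^4. The eigenvalues (with algebraic multiplicities) are λ = 1 with multiplicity 4.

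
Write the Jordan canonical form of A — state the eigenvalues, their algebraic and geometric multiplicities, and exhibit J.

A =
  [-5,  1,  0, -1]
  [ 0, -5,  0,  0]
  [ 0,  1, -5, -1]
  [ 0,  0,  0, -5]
J_2(-5) ⊕ J_1(-5) ⊕ J_1(-5)

The characteristic polynomial is
  det(x·I − A) = x^4 + 20*x^3 + 150*x^2 + 500*x + 625 = (x + 5)^4

Eigenvalues and multiplicities (the geometric multiplicity of λ is n − rank(A − λI), which equals the number of Jordan blocks for λ):
  λ = -5: algebraic multiplicity = 4, geometric multiplicity = 3

Determining the block sizes for each eigenvalue:
  λ = -5: 3 blocks summing to 4 forces exactly one block of size 2 and the rest size 1 → block sizes [2, 1, 1]

Assembling the blocks gives a Jordan form
J =
  [-5,  1,  0,  0]
  [ 0, -5,  0,  0]
  [ 0,  0, -5,  0]
  [ 0,  0,  0, -5]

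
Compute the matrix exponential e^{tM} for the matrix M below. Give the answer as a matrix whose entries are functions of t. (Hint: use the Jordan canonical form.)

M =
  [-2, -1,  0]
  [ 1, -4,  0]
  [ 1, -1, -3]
e^{tM} =
  [t*exp(-3*t) + exp(-3*t), -t*exp(-3*t), 0]
  [t*exp(-3*t), -t*exp(-3*t) + exp(-3*t), 0]
  [t*exp(-3*t), -t*exp(-3*t), exp(-3*t)]

Strategy: write M = P · J · P⁻¹ where J is a Jordan canonical form, so e^{tM} = P · e^{tJ} · P⁻¹, and e^{tJ} can be computed block-by-block.

M has Jordan form
J =
  [-3,  1,  0]
  [ 0, -3,  0]
  [ 0,  0, -3]
(up to reordering of blocks).

Per-block formulas:
  For a 2×2 Jordan block J_2(-3): exp(t · J_2(-3)) = e^(-3t)·(I + t·N), where N is the 2×2 nilpotent shift.
  For a 1×1 block at λ = -3: exp(t · [-3]) = [e^(-3t)].

After assembling e^{tJ} and conjugating by P, we get:

e^{tM} =
  [t*exp(-3*t) + exp(-3*t), -t*exp(-3*t), 0]
  [t*exp(-3*t), -t*exp(-3*t) + exp(-3*t), 0]
  [t*exp(-3*t), -t*exp(-3*t), exp(-3*t)]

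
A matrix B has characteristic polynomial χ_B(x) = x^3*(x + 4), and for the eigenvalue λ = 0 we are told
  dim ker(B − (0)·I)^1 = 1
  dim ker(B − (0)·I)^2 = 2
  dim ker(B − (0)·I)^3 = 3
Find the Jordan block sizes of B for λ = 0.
Block sizes for λ = 0: [3]

From the dimensions of kernels of powers, the number of Jordan blocks of size at least j is d_j − d_{j−1} where d_j = dim ker(N^j) (with d_0 = 0). Computing the differences gives [1, 1, 1].
The number of blocks of size exactly k is (#blocks of size ≥ k) − (#blocks of size ≥ k + 1), so the partition is: 1 block(s) of size 3.
In nonincreasing order the block sizes are [3].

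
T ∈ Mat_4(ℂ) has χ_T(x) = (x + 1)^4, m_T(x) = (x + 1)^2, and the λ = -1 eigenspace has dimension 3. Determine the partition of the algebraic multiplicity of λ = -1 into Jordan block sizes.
Block sizes for λ = -1: [2, 1, 1]

Step 1 — from the characteristic polynomial, algebraic multiplicity of λ = -1 is 4. From dim ker(T − (-1)·I) = 3, there are exactly 3 Jordan blocks for λ = -1.
Step 2 — from the minimal polynomial, the factor (x + 1)^2 tells us the largest block for λ = -1 has size 2.
Step 3 — with total size 4, 3 blocks, and largest block 2, the block sizes (in nonincreasing order) are [2, 1, 1].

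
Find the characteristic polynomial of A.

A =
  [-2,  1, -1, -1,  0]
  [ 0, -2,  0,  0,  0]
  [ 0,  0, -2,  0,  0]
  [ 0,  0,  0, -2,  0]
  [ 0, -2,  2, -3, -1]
x^5 + 9*x^4 + 32*x^3 + 56*x^2 + 48*x + 16

Expanding det(x·I − A) (e.g. by cofactor expansion or by noting that A is similar to its Jordan form J, which has the same characteristic polynomial as A) gives
  χ_A(x) = x^5 + 9*x^4 + 32*x^3 + 56*x^2 + 48*x + 16
which factors as (x + 1)*(x + 2)^4. The eigenvalues (with algebraic multiplicities) are λ = -2 with multiplicity 4, λ = -1 with multiplicity 1.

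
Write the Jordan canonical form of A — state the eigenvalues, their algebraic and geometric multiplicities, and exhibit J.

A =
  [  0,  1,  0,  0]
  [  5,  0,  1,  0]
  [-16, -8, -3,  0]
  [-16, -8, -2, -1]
J_3(-1) ⊕ J_1(-1)

The characteristic polynomial is
  det(x·I − A) = x^4 + 4*x^3 + 6*x^2 + 4*x + 1 = (x + 1)^4

Eigenvalues and multiplicities (the geometric multiplicity of λ is n − rank(A − λI), which equals the number of Jordan blocks for λ):
  λ = -1: algebraic multiplicity = 4, geometric multiplicity = 2

Determining the block sizes for each eigenvalue:
  λ = -1: with am = 4 and gm = 2, the partition is not yet determined (e.g. several partitions of 4 into 2 parts exist). Let N = A − (-1)·I. Computing rank(N^1) = 2, rank(N^2) = 1, rank(N^3) = 0; the number of blocks of size ≥ j is rank(N^{j−1}) − rank(N^j), giving [2, 1, 1]. So we have 1 block(s) of size 3, 1 block(s) of size 1 → block sizes [3, 1]

Assembling the blocks gives a Jordan form
J =
  [-1,  1,  0,  0]
  [ 0, -1,  1,  0]
  [ 0,  0, -1,  0]
  [ 0,  0,  0, -1]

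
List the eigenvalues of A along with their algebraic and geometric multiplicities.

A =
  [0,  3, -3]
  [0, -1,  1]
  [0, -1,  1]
λ = 0: alg = 3, geom = 2

Step 1 — factor the characteristic polynomial to read off the algebraic multiplicities:
  χ_A(x) = x^3

Step 2 — compute geometric multiplicities via the rank-nullity identity g(λ) = n − rank(A − λI):
  rank(A − (0)·I) = 1, so dim ker(A − (0)·I) = n − 1 = 2

Summary:
  λ = 0: algebraic multiplicity = 3, geometric multiplicity = 2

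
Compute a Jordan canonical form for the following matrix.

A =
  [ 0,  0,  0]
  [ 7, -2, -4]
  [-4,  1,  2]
J_3(0)

The characteristic polynomial is
  det(x·I − A) = x^3

Eigenvalues and multiplicities (the geometric multiplicity of λ is n − rank(A − λI), which equals the number of Jordan blocks for λ):
  λ = 0: algebraic multiplicity = 3, geometric multiplicity = 1

Determining the block sizes for each eigenvalue:
  λ = 0: one block (gm = 1), so the single block has size am = 3 → block sizes [3]

Assembling the blocks gives a Jordan form
J =
  [0, 1, 0]
  [0, 0, 1]
  [0, 0, 0]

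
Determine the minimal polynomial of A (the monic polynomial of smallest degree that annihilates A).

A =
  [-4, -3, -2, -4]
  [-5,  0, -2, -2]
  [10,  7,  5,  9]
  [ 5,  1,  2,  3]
x^2 - 2*x + 1

The characteristic polynomial is χ_A(x) = (x - 1)^4, so the eigenvalues are known. The minimal polynomial is
  m_A(x) = Π_λ (x − λ)^{k_λ}
where k_λ is the size of the *largest* Jordan block for λ (equivalently, the smallest k with (A − λI)^k v = 0 for every generalised eigenvector v of λ).

  λ = 1: largest Jordan block has size 2, contributing (x − 1)^2

So m_A(x) = (x - 1)^2 = x^2 - 2*x + 1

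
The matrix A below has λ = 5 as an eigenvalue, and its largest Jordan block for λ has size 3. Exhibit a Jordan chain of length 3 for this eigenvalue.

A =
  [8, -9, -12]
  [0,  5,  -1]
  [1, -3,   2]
A Jordan chain for λ = 5 of length 3:
v_1 = (-3, -1, 0)ᵀ
v_2 = (3, 0, 1)ᵀ
v_3 = (1, 0, 0)ᵀ

Let N = A − (5)·I. We want v_3 with N^3 v_3 = 0 but N^2 v_3 ≠ 0; then v_{j-1} := N · v_j for j = 3, …, 2.

Pick v_3 = (1, 0, 0)ᵀ.
Then v_2 = N · v_3 = (3, 0, 1)ᵀ.
Then v_1 = N · v_2 = (-3, -1, 0)ᵀ.

Sanity check: (A − (5)·I) v_1 = (0, 0, 0)ᵀ = 0. ✓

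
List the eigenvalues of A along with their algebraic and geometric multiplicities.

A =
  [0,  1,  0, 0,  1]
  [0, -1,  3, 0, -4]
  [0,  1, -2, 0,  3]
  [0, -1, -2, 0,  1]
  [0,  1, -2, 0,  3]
λ = 0: alg = 5, geom = 3

Step 1 — factor the characteristic polynomial to read off the algebraic multiplicities:
  χ_A(x) = x^5

Step 2 — compute geometric multiplicities via the rank-nullity identity g(λ) = n − rank(A − λI):
  rank(A − (0)·I) = 2, so dim ker(A − (0)·I) = n − 2 = 3

Summary:
  λ = 0: algebraic multiplicity = 5, geometric multiplicity = 3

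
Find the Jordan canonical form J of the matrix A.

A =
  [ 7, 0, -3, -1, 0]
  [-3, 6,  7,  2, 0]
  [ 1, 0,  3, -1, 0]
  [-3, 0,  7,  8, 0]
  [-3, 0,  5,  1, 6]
J_3(6) ⊕ J_1(6) ⊕ J_1(6)

The characteristic polynomial is
  det(x·I − A) = x^5 - 30*x^4 + 360*x^3 - 2160*x^2 + 6480*x - 7776 = (x - 6)^5

Eigenvalues and multiplicities (the geometric multiplicity of λ is n − rank(A − λI), which equals the number of Jordan blocks for λ):
  λ = 6: algebraic multiplicity = 5, geometric multiplicity = 3

Determining the block sizes for each eigenvalue:
  λ = 6: with am = 5 and gm = 3, the partition is not yet determined (e.g. several partitions of 5 into 3 parts exist). Let N = A − (6)·I. Computing rank(N^1) = 2, rank(N^2) = 1, rank(N^3) = 0; the number of blocks of size ≥ j is rank(N^{j−1}) − rank(N^j), giving [3, 1, 1]. So we have 1 block(s) of size 3, 2 block(s) of size 1 → block sizes [3, 1, 1]

Assembling the blocks gives a Jordan form
J =
  [6, 1, 0, 0, 0]
  [0, 6, 1, 0, 0]
  [0, 0, 6, 0, 0]
  [0, 0, 0, 6, 0]
  [0, 0, 0, 0, 6]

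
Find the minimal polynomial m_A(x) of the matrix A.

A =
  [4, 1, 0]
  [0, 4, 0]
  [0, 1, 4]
x^2 - 8*x + 16

The characteristic polynomial is χ_A(x) = (x - 4)^3, so the eigenvalues are known. The minimal polynomial is
  m_A(x) = Π_λ (x − λ)^{k_λ}
where k_λ is the size of the *largest* Jordan block for λ (equivalently, the smallest k with (A − λI)^k v = 0 for every generalised eigenvector v of λ).

  λ = 4: largest Jordan block has size 2, contributing (x − 4)^2

So m_A(x) = (x - 4)^2 = x^2 - 8*x + 16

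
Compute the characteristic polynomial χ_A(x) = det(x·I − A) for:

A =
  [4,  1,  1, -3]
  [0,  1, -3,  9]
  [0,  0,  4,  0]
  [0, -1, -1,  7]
x^4 - 16*x^3 + 96*x^2 - 256*x + 256

Expanding det(x·I − A) (e.g. by cofactor expansion or by noting that A is similar to its Jordan form J, which has the same characteristic polynomial as A) gives
  χ_A(x) = x^4 - 16*x^3 + 96*x^2 - 256*x + 256
which factors as (x - 4)^4. The eigenvalues (with algebraic multiplicities) are λ = 4 with multiplicity 4.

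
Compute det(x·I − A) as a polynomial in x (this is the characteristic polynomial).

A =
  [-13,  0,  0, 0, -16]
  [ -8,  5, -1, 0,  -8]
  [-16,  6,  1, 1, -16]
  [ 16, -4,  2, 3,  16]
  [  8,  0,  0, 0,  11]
x^5 - 7*x^4 - 6*x^3 + 162*x^2 - 459*x + 405

Expanding det(x·I − A) (e.g. by cofactor expansion or by noting that A is similar to its Jordan form J, which has the same characteristic polynomial as A) gives
  χ_A(x) = x^5 - 7*x^4 - 6*x^3 + 162*x^2 - 459*x + 405
which factors as (x - 3)^4*(x + 5). The eigenvalues (with algebraic multiplicities) are λ = -5 with multiplicity 1, λ = 3 with multiplicity 4.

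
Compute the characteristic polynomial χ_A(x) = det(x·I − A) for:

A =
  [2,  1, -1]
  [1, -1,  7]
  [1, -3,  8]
x^3 - 9*x^2 + 27*x - 27

Expanding det(x·I − A) (e.g. by cofactor expansion or by noting that A is similar to its Jordan form J, which has the same characteristic polynomial as A) gives
  χ_A(x) = x^3 - 9*x^2 + 27*x - 27
which factors as (x - 3)^3. The eigenvalues (with algebraic multiplicities) are λ = 3 with multiplicity 3.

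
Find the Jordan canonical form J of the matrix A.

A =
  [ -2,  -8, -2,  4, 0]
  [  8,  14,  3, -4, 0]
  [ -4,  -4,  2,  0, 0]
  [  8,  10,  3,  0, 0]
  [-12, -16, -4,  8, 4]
J_1(2) ⊕ J_2(4) ⊕ J_1(4) ⊕ J_1(4)

The characteristic polynomial is
  det(x·I − A) = x^5 - 18*x^4 + 128*x^3 - 448*x^2 + 768*x - 512 = (x - 4)^4*(x - 2)

Eigenvalues and multiplicities (the geometric multiplicity of λ is n − rank(A − λI), which equals the number of Jordan blocks for λ):
  λ = 2: algebraic multiplicity = 1, geometric multiplicity = 1
  λ = 4: algebraic multiplicity = 4, geometric multiplicity = 3

Determining the block sizes for each eigenvalue:
  λ = 2: one block (gm = 1), so the single block has size am = 1 → block sizes [1]
  λ = 4: 3 blocks summing to 4 forces exactly one block of size 2 and the rest size 1 → block sizes [2, 1, 1]

Assembling the blocks gives a Jordan form
J =
  [2, 0, 0, 0, 0]
  [0, 4, 1, 0, 0]
  [0, 0, 4, 0, 0]
  [0, 0, 0, 4, 0]
  [0, 0, 0, 0, 4]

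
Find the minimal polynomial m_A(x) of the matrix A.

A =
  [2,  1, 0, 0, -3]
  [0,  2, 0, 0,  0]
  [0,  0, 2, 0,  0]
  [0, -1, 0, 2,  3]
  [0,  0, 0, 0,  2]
x^2 - 4*x + 4

The characteristic polynomial is χ_A(x) = (x - 2)^5, so the eigenvalues are known. The minimal polynomial is
  m_A(x) = Π_λ (x − λ)^{k_λ}
where k_λ is the size of the *largest* Jordan block for λ (equivalently, the smallest k with (A − λI)^k v = 0 for every generalised eigenvector v of λ).

  λ = 2: largest Jordan block has size 2, contributing (x − 2)^2

So m_A(x) = (x - 2)^2 = x^2 - 4*x + 4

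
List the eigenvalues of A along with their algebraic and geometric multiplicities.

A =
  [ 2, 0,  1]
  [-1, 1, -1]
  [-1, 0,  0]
λ = 1: alg = 3, geom = 2

Step 1 — factor the characteristic polynomial to read off the algebraic multiplicities:
  χ_A(x) = (x - 1)^3

Step 2 — compute geometric multiplicities via the rank-nullity identity g(λ) = n − rank(A − λI):
  rank(A − (1)·I) = 1, so dim ker(A − (1)·I) = n − 1 = 2

Summary:
  λ = 1: algebraic multiplicity = 3, geometric multiplicity = 2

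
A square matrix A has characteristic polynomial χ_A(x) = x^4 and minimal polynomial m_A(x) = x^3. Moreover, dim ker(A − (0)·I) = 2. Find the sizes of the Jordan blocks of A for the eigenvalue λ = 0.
Block sizes for λ = 0: [3, 1]

Step 1 — from the characteristic polynomial, algebraic multiplicity of λ = 0 is 4. From dim ker(A − (0)·I) = 2, there are exactly 2 Jordan blocks for λ = 0.
Step 2 — from the minimal polynomial, the factor (x − 0)^3 tells us the largest block for λ = 0 has size 3.
Step 3 — with total size 4, 2 blocks, and largest block 3, the block sizes (in nonincreasing order) are [3, 1].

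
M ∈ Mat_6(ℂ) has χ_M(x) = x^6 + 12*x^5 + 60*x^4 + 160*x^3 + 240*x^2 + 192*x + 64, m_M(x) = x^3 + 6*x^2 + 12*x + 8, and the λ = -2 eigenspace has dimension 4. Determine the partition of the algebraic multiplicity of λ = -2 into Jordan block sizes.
Block sizes for λ = -2: [3, 1, 1, 1]

Step 1 — from the characteristic polynomial, algebraic multiplicity of λ = -2 is 6. From dim ker(M − (-2)·I) = 4, there are exactly 4 Jordan blocks for λ = -2.
Step 2 — from the minimal polynomial, the factor (x + 2)^3 tells us the largest block for λ = -2 has size 3.
Step 3 — with total size 6, 4 blocks, and largest block 3, the block sizes (in nonincreasing order) are [3, 1, 1, 1].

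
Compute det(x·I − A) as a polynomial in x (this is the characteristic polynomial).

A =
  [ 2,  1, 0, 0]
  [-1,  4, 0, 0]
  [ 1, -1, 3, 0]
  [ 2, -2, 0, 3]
x^4 - 12*x^3 + 54*x^2 - 108*x + 81

Expanding det(x·I − A) (e.g. by cofactor expansion or by noting that A is similar to its Jordan form J, which has the same characteristic polynomial as A) gives
  χ_A(x) = x^4 - 12*x^3 + 54*x^2 - 108*x + 81
which factors as (x - 3)^4. The eigenvalues (with algebraic multiplicities) are λ = 3 with multiplicity 4.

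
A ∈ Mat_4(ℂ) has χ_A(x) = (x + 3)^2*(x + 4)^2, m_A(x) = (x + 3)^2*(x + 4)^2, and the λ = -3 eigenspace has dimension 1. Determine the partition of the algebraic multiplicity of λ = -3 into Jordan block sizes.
Block sizes for λ = -3: [2]

Step 1 — from the characteristic polynomial, algebraic multiplicity of λ = -3 is 2. From dim ker(A − (-3)·I) = 1, there are exactly 1 Jordan blocks for λ = -3.
Step 2 — from the minimal polynomial, the factor (x + 3)^2 tells us the largest block for λ = -3 has size 2.
Step 3 — with total size 2, 1 blocks, and largest block 2, the block sizes (in nonincreasing order) are [2].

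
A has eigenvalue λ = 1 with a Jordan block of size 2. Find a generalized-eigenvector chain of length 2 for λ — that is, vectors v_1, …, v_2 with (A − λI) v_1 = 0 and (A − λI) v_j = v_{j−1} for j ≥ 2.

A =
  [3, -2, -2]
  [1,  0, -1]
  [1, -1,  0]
A Jordan chain for λ = 1 of length 2:
v_1 = (2, 1, 1)ᵀ
v_2 = (1, 0, 0)ᵀ

Let N = A − (1)·I. We want v_2 with N^2 v_2 = 0 but N^1 v_2 ≠ 0; then v_{j-1} := N · v_j for j = 2, …, 2.

Pick v_2 = (1, 0, 0)ᵀ.
Then v_1 = N · v_2 = (2, 1, 1)ᵀ.

Sanity check: (A − (1)·I) v_1 = (0, 0, 0)ᵀ = 0. ✓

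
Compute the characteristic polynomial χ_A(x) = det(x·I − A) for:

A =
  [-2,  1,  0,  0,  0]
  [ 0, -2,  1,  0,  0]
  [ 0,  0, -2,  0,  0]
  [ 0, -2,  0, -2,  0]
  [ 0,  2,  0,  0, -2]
x^5 + 10*x^4 + 40*x^3 + 80*x^2 + 80*x + 32

Expanding det(x·I − A) (e.g. by cofactor expansion or by noting that A is similar to its Jordan form J, which has the same characteristic polynomial as A) gives
  χ_A(x) = x^5 + 10*x^4 + 40*x^3 + 80*x^2 + 80*x + 32
which factors as (x + 2)^5. The eigenvalues (with algebraic multiplicities) are λ = -2 with multiplicity 5.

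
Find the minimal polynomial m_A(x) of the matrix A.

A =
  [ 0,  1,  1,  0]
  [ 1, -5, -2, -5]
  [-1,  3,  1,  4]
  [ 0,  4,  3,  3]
x^4 + x^3 - 3*x^2 - 5*x - 2

The characteristic polynomial is χ_A(x) = (x - 2)*(x + 1)^3, so the eigenvalues are known. The minimal polynomial is
  m_A(x) = Π_λ (x − λ)^{k_λ}
where k_λ is the size of the *largest* Jordan block for λ (equivalently, the smallest k with (A − λI)^k v = 0 for every generalised eigenvector v of λ).

  λ = -1: largest Jordan block has size 3, contributing (x + 1)^3
  λ = 2: largest Jordan block has size 1, contributing (x − 2)

So m_A(x) = (x - 2)*(x + 1)^3 = x^4 + x^3 - 3*x^2 - 5*x - 2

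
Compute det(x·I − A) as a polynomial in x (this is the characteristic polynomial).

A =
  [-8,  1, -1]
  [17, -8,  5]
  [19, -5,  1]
x^3 + 15*x^2 + 75*x + 125

Expanding det(x·I − A) (e.g. by cofactor expansion or by noting that A is similar to its Jordan form J, which has the same characteristic polynomial as A) gives
  χ_A(x) = x^3 + 15*x^2 + 75*x + 125
which factors as (x + 5)^3. The eigenvalues (with algebraic multiplicities) are λ = -5 with multiplicity 3.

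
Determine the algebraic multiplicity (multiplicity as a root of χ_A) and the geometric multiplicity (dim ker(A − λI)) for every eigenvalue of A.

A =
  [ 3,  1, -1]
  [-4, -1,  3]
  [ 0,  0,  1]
λ = 1: alg = 3, geom = 1

Step 1 — factor the characteristic polynomial to read off the algebraic multiplicities:
  χ_A(x) = (x - 1)^3

Step 2 — compute geometric multiplicities via the rank-nullity identity g(λ) = n − rank(A − λI):
  rank(A − (1)·I) = 2, so dim ker(A − (1)·I) = n − 2 = 1

Summary:
  λ = 1: algebraic multiplicity = 3, geometric multiplicity = 1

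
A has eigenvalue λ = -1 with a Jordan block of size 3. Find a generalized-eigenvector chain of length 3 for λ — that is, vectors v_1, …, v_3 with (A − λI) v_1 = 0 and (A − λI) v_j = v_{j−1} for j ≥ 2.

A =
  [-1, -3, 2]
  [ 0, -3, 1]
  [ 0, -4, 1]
A Jordan chain for λ = -1 of length 3:
v_1 = (-2, 0, 0)ᵀ
v_2 = (-3, -2, -4)ᵀ
v_3 = (0, 1, 0)ᵀ

Let N = A − (-1)·I. We want v_3 with N^3 v_3 = 0 but N^2 v_3 ≠ 0; then v_{j-1} := N · v_j for j = 3, …, 2.

Pick v_3 = (0, 1, 0)ᵀ.
Then v_2 = N · v_3 = (-3, -2, -4)ᵀ.
Then v_1 = N · v_2 = (-2, 0, 0)ᵀ.

Sanity check: (A − (-1)·I) v_1 = (0, 0, 0)ᵀ = 0. ✓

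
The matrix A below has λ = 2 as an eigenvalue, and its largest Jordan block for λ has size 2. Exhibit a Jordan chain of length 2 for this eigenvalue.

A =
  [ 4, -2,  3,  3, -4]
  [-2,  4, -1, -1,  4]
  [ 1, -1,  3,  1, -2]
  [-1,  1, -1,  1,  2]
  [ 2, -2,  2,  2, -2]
A Jordan chain for λ = 2 of length 2:
v_1 = (2, -2, 1, -1, 2)ᵀ
v_2 = (1, 0, 0, 0, 0)ᵀ

Let N = A − (2)·I. We want v_2 with N^2 v_2 = 0 but N^1 v_2 ≠ 0; then v_{j-1} := N · v_j for j = 2, …, 2.

Pick v_2 = (1, 0, 0, 0, 0)ᵀ.
Then v_1 = N · v_2 = (2, -2, 1, -1, 2)ᵀ.

Sanity check: (A − (2)·I) v_1 = (0, 0, 0, 0, 0)ᵀ = 0. ✓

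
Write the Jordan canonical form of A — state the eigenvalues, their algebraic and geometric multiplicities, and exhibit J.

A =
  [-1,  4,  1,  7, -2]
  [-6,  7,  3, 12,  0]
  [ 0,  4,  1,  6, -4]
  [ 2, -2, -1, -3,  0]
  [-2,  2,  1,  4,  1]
J_3(1) ⊕ J_1(1) ⊕ J_1(1)

The characteristic polynomial is
  det(x·I − A) = x^5 - 5*x^4 + 10*x^3 - 10*x^2 + 5*x - 1 = (x - 1)^5

Eigenvalues and multiplicities (the geometric multiplicity of λ is n − rank(A − λI), which equals the number of Jordan blocks for λ):
  λ = 1: algebraic multiplicity = 5, geometric multiplicity = 3

Determining the block sizes for each eigenvalue:
  λ = 1: with am = 5 and gm = 3, the partition is not yet determined (e.g. several partitions of 5 into 3 parts exist). Let N = A − (1)·I. Computing rank(N^1) = 2, rank(N^2) = 1, rank(N^3) = 0; the number of blocks of size ≥ j is rank(N^{j−1}) − rank(N^j), giving [3, 1, 1]. So we have 1 block(s) of size 3, 2 block(s) of size 1 → block sizes [3, 1, 1]

Assembling the blocks gives a Jordan form
J =
  [1, 1, 0, 0, 0]
  [0, 1, 1, 0, 0]
  [0, 0, 1, 0, 0]
  [0, 0, 0, 1, 0]
  [0, 0, 0, 0, 1]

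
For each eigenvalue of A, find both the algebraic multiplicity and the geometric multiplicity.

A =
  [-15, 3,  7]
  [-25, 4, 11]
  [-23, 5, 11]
λ = 0: alg = 3, geom = 1

Step 1 — factor the characteristic polynomial to read off the algebraic multiplicities:
  χ_A(x) = x^3

Step 2 — compute geometric multiplicities via the rank-nullity identity g(λ) = n − rank(A − λI):
  rank(A − (0)·I) = 2, so dim ker(A − (0)·I) = n − 2 = 1

Summary:
  λ = 0: algebraic multiplicity = 3, geometric multiplicity = 1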